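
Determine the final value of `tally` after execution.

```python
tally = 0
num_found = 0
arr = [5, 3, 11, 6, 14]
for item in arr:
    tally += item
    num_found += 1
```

Let's trace through this code step by step.

Initialize: tally = 0
Initialize: num_found = 0
Initialize: arr = [5, 3, 11, 6, 14]
Entering loop: for item in arr:

After execution: tally = 39
39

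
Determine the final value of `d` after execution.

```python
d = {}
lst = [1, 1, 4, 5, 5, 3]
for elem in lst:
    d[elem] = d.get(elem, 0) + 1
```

Let's trace through this code step by step.

Initialize: d = {}
Initialize: lst = [1, 1, 4, 5, 5, 3]
Entering loop: for elem in lst:

After execution: d = {1: 2, 4: 1, 5: 2, 3: 1}
{1: 2, 4: 1, 5: 2, 3: 1}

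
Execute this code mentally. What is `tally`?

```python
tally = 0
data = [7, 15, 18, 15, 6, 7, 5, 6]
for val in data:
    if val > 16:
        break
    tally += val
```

Let's trace through this code step by step.

Initialize: tally = 0
Initialize: data = [7, 15, 18, 15, 6, 7, 5, 6]
Entering loop: for val in data:

After execution: tally = 22
22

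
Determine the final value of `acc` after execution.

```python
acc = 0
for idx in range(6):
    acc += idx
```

Let's trace through this code step by step.

Initialize: acc = 0
Entering loop: for idx in range(6):

After execution: acc = 15
15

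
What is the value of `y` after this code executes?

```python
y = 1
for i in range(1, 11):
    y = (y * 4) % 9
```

Let's trace through this code step by step.

Initialize: y = 1
Entering loop: for i in range(1, 11):

After execution: y = 4
4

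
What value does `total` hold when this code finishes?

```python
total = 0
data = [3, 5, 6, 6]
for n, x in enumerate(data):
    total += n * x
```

Let's trace through this code step by step.

Initialize: total = 0
Initialize: data = [3, 5, 6, 6]
Entering loop: for n, x in enumerate(data):

After execution: total = 35
35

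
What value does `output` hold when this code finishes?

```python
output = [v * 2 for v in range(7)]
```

Let's trace through this code step by step.

Initialize: output = [v * 2 for v in range(7)]

After execution: output = [0, 2, 4, 6, 8, 10, 12]
[0, 2, 4, 6, 8, 10, 12]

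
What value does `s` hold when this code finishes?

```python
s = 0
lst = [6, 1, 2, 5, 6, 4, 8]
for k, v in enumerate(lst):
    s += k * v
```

Let's trace through this code step by step.

Initialize: s = 0
Initialize: lst = [6, 1, 2, 5, 6, 4, 8]
Entering loop: for k, v in enumerate(lst):

After execution: s = 112
112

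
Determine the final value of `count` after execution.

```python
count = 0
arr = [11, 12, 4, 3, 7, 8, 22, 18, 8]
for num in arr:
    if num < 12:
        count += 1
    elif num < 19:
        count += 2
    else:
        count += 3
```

Let's trace through this code step by step.

Initialize: count = 0
Initialize: arr = [11, 12, 4, 3, 7, 8, 22, 18, 8]
Entering loop: for num in arr:

After execution: count = 13
13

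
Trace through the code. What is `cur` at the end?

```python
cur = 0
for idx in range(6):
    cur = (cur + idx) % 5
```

Let's trace through this code step by step.

Initialize: cur = 0
Entering loop: for idx in range(6):

After execution: cur = 0
0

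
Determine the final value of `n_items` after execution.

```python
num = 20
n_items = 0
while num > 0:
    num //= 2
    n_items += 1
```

Let's trace through this code step by step.

Initialize: num = 20
Initialize: n_items = 0
Entering loop: while num > 0:

After execution: n_items = 5
5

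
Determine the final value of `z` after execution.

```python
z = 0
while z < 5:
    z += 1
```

Let's trace through this code step by step.

Initialize: z = 0
Entering loop: while z < 5:

After execution: z = 5
5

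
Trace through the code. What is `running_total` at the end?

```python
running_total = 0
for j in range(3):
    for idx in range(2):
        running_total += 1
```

Let's trace through this code step by step.

Initialize: running_total = 0
Entering loop: for j in range(3):

After execution: running_total = 6
6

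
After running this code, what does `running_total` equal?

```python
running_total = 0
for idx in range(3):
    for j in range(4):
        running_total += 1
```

Let's trace through this code step by step.

Initialize: running_total = 0
Entering loop: for idx in range(3):

After execution: running_total = 12
12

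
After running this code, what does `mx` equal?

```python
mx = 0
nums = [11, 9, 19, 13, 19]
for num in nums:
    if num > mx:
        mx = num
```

Let's trace through this code step by step.

Initialize: mx = 0
Initialize: nums = [11, 9, 19, 13, 19]
Entering loop: for num in nums:

After execution: mx = 19
19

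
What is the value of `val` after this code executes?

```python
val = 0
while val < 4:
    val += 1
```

Let's trace through this code step by step.

Initialize: val = 0
Entering loop: while val < 4:

After execution: val = 4
4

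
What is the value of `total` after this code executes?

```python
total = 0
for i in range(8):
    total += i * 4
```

Let's trace through this code step by step.

Initialize: total = 0
Entering loop: for i in range(8):

After execution: total = 112
112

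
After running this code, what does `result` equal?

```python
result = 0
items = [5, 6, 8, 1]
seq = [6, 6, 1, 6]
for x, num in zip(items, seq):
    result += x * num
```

Let's trace through this code step by step.

Initialize: result = 0
Initialize: items = [5, 6, 8, 1]
Initialize: seq = [6, 6, 1, 6]
Entering loop: for x, num in zip(items, seq):

After execution: result = 80
80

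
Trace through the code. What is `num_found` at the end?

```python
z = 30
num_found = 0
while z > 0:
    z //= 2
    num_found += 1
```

Let's trace through this code step by step.

Initialize: z = 30
Initialize: num_found = 0
Entering loop: while z > 0:

After execution: num_found = 5
5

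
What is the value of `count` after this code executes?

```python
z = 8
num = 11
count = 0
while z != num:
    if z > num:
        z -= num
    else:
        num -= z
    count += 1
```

Let's trace through this code step by step.

Initialize: z = 8
Initialize: num = 11
Initialize: count = 0
Entering loop: while z != num:

After execution: count = 5
5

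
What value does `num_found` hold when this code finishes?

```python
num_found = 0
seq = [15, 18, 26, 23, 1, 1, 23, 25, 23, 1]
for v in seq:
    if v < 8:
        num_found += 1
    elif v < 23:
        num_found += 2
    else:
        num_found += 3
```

Let's trace through this code step by step.

Initialize: num_found = 0
Initialize: seq = [15, 18, 26, 23, 1, 1, 23, 25, 23, 1]
Entering loop: for v in seq:

After execution: num_found = 22
22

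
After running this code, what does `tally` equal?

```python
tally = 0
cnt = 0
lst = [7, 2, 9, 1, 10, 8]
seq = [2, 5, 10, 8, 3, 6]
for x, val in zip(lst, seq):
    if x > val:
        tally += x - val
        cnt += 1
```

Let's trace through this code step by step.

Initialize: tally = 0
Initialize: cnt = 0
Initialize: lst = [7, 2, 9, 1, 10, 8]
Initialize: seq = [2, 5, 10, 8, 3, 6]
Entering loop: for x, val in zip(lst, seq):

After execution: tally = 14
14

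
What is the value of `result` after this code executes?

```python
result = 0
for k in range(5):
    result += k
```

Let's trace through this code step by step.

Initialize: result = 0
Entering loop: for k in range(5):

After execution: result = 10
10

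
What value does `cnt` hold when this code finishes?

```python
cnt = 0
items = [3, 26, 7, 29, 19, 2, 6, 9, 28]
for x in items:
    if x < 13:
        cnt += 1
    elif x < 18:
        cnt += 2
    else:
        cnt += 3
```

Let's trace through this code step by step.

Initialize: cnt = 0
Initialize: items = [3, 26, 7, 29, 19, 2, 6, 9, 28]
Entering loop: for x in items:

After execution: cnt = 17
17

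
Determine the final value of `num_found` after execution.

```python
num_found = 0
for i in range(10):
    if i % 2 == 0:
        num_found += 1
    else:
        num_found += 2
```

Let's trace through this code step by step.

Initialize: num_found = 0
Entering loop: for i in range(10):

After execution: num_found = 15
15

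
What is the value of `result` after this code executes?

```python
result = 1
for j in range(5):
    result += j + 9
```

Let's trace through this code step by step.

Initialize: result = 1
Entering loop: for j in range(5):

After execution: result = 56
56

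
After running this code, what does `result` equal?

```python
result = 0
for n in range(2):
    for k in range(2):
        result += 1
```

Let's trace through this code step by step.

Initialize: result = 0
Entering loop: for n in range(2):

After execution: result = 4
4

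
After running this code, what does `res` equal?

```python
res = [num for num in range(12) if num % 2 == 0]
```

Let's trace through this code step by step.

Initialize: res = [num for num in range(12) if num % 2 == 0]

After execution: res = [0, 2, 4, 6, 8, 10]
[0, 2, 4, 6, 8, 10]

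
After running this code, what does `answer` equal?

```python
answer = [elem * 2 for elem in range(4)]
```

Let's trace through this code step by step.

Initialize: answer = [elem * 2 for elem in range(4)]

After execution: answer = [0, 2, 4, 6]
[0, 2, 4, 6]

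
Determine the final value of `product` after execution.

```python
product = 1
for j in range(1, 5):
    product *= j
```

Let's trace through this code step by step.

Initialize: product = 1
Entering loop: for j in range(1, 5):

After execution: product = 24
24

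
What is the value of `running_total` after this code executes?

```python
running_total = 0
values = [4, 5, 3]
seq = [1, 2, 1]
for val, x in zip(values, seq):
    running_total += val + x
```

Let's trace through this code step by step.

Initialize: running_total = 0
Initialize: values = [4, 5, 3]
Initialize: seq = [1, 2, 1]
Entering loop: for val, x in zip(values, seq):

After execution: running_total = 16
16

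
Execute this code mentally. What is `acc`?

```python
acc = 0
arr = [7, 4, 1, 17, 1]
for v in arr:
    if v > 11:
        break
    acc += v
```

Let's trace through this code step by step.

Initialize: acc = 0
Initialize: arr = [7, 4, 1, 17, 1]
Entering loop: for v in arr:

After execution: acc = 12
12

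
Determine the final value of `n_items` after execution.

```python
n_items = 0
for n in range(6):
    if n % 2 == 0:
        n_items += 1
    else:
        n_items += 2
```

Let's trace through this code step by step.

Initialize: n_items = 0
Entering loop: for n in range(6):

After execution: n_items = 9
9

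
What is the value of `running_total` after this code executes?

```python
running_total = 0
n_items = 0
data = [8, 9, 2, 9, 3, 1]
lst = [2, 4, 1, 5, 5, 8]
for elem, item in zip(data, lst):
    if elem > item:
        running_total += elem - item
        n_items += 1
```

Let's trace through this code step by step.

Initialize: running_total = 0
Initialize: n_items = 0
Initialize: data = [8, 9, 2, 9, 3, 1]
Initialize: lst = [2, 4, 1, 5, 5, 8]
Entering loop: for elem, item in zip(data, lst):

After execution: running_total = 16
16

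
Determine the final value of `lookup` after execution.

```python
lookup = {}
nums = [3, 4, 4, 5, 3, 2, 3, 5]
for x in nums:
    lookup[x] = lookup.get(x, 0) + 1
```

Let's trace through this code step by step.

Initialize: lookup = {}
Initialize: nums = [3, 4, 4, 5, 3, 2, 3, 5]
Entering loop: for x in nums:

After execution: lookup = {3: 3, 4: 2, 5: 2, 2: 1}
{3: 3, 4: 2, 5: 2, 2: 1}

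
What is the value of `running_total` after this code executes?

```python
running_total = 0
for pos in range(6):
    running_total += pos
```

Let's trace through this code step by step.

Initialize: running_total = 0
Entering loop: for pos in range(6):

After execution: running_total = 15
15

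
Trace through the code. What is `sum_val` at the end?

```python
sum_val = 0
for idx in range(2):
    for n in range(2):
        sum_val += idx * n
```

Let's trace through this code step by step.

Initialize: sum_val = 0
Entering loop: for idx in range(2):

After execution: sum_val = 1
1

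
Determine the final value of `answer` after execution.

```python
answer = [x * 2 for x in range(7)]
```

Let's trace through this code step by step.

Initialize: answer = [x * 2 for x in range(7)]

After execution: answer = [0, 2, 4, 6, 8, 10, 12]
[0, 2, 4, 6, 8, 10, 12]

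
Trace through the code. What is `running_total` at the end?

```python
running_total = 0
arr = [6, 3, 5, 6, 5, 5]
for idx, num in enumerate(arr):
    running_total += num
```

Let's trace through this code step by step.

Initialize: running_total = 0
Initialize: arr = [6, 3, 5, 6, 5, 5]
Entering loop: for idx, num in enumerate(arr):

After execution: running_total = 30
30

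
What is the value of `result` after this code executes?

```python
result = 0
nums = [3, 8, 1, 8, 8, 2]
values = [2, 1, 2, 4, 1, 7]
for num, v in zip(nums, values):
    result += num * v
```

Let's trace through this code step by step.

Initialize: result = 0
Initialize: nums = [3, 8, 1, 8, 8, 2]
Initialize: values = [2, 1, 2, 4, 1, 7]
Entering loop: for num, v in zip(nums, values):

After execution: result = 70
70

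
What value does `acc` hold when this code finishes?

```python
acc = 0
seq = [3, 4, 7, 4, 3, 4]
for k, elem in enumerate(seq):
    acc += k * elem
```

Let's trace through this code step by step.

Initialize: acc = 0
Initialize: seq = [3, 4, 7, 4, 3, 4]
Entering loop: for k, elem in enumerate(seq):

After execution: acc = 62
62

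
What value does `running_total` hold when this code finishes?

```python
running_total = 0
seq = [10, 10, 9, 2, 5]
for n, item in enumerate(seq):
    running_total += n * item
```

Let's trace through this code step by step.

Initialize: running_total = 0
Initialize: seq = [10, 10, 9, 2, 5]
Entering loop: for n, item in enumerate(seq):

After execution: running_total = 54
54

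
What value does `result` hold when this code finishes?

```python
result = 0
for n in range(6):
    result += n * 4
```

Let's trace through this code step by step.

Initialize: result = 0
Entering loop: for n in range(6):

After execution: result = 60
60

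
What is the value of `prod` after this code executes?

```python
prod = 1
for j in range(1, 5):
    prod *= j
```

Let's trace through this code step by step.

Initialize: prod = 1
Entering loop: for j in range(1, 5):

After execution: prod = 24
24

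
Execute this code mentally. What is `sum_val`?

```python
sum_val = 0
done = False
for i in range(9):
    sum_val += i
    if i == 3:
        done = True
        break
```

Let's trace through this code step by step.

Initialize: sum_val = 0
Initialize: done = False
Entering loop: for i in range(9):

After execution: sum_val = 6
6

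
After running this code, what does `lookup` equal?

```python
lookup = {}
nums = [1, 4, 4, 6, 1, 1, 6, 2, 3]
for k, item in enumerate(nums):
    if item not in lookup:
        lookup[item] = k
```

Let's trace through this code step by step.

Initialize: lookup = {}
Initialize: nums = [1, 4, 4, 6, 1, 1, 6, 2, 3]
Entering loop: for k, item in enumerate(nums):

After execution: lookup = {1: 0, 4: 1, 6: 3, 2: 7, 3: 8}
{1: 0, 4: 1, 6: 3, 2: 7, 3: 8}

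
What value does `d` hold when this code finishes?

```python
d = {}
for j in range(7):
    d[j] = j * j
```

Let's trace through this code step by step.

Initialize: d = {}
Entering loop: for j in range(7):

After execution: d = {0: 0, 1: 1, 2: 4, 3: 9, 4: 16, 5: 25, 6: 36}
{0: 0, 1: 1, 2: 4, 3: 9, 4: 16, 5: 25, 6: 36}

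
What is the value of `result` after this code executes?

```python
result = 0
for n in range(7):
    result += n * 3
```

Let's trace through this code step by step.

Initialize: result = 0
Entering loop: for n in range(7):

After execution: result = 63
63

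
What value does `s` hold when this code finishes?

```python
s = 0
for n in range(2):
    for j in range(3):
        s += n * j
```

Let's trace through this code step by step.

Initialize: s = 0
Entering loop: for n in range(2):

After execution: s = 3
3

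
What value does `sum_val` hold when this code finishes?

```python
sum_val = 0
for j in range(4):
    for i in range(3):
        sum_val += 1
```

Let's trace through this code step by step.

Initialize: sum_val = 0
Entering loop: for j in range(4):

After execution: sum_val = 12
12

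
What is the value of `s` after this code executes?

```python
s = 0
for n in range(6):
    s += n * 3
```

Let's trace through this code step by step.

Initialize: s = 0
Entering loop: for n in range(6):

After execution: s = 45
45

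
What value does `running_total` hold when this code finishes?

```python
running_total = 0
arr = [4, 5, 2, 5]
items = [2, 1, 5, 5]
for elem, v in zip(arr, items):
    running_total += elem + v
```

Let's trace through this code step by step.

Initialize: running_total = 0
Initialize: arr = [4, 5, 2, 5]
Initialize: items = [2, 1, 5, 5]
Entering loop: for elem, v in zip(arr, items):

After execution: running_total = 29
29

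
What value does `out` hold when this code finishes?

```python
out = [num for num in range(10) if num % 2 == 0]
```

Let's trace through this code step by step.

Initialize: out = [num for num in range(10) if num % 2 == 0]

After execution: out = [0, 2, 4, 6, 8]
[0, 2, 4, 6, 8]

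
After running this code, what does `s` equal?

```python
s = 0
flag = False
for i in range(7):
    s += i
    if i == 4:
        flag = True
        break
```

Let's trace through this code step by step.

Initialize: s = 0
Initialize: flag = False
Entering loop: for i in range(7):

After execution: s = 10
10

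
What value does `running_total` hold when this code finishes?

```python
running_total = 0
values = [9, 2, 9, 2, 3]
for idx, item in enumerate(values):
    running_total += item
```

Let's trace through this code step by step.

Initialize: running_total = 0
Initialize: values = [9, 2, 9, 2, 3]
Entering loop: for idx, item in enumerate(values):

After execution: running_total = 25
25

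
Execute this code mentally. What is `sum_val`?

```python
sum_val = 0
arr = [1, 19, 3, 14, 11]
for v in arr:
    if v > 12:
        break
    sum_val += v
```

Let's trace through this code step by step.

Initialize: sum_val = 0
Initialize: arr = [1, 19, 3, 14, 11]
Entering loop: for v in arr:

After execution: sum_val = 1
1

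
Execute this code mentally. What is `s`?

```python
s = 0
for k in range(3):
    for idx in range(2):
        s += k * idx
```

Let's trace through this code step by step.

Initialize: s = 0
Entering loop: for k in range(3):

After execution: s = 3
3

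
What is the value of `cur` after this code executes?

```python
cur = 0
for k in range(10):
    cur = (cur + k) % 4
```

Let's trace through this code step by step.

Initialize: cur = 0
Entering loop: for k in range(10):

After execution: cur = 1
1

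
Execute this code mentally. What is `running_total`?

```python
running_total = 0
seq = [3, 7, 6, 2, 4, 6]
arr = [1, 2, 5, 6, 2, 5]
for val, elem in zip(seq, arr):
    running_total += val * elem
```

Let's trace through this code step by step.

Initialize: running_total = 0
Initialize: seq = [3, 7, 6, 2, 4, 6]
Initialize: arr = [1, 2, 5, 6, 2, 5]
Entering loop: for val, elem in zip(seq, arr):

After execution: running_total = 97
97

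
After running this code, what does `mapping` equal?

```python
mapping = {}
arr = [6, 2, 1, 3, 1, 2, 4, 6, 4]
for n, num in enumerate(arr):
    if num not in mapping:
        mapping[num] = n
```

Let's trace through this code step by step.

Initialize: mapping = {}
Initialize: arr = [6, 2, 1, 3, 1, 2, 4, 6, 4]
Entering loop: for n, num in enumerate(arr):

After execution: mapping = {6: 0, 2: 1, 1: 2, 3: 3, 4: 6}
{6: 0, 2: 1, 1: 2, 3: 3, 4: 6}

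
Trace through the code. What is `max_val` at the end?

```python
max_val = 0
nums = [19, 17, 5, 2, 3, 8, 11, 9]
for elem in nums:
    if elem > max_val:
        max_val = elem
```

Let's trace through this code step by step.

Initialize: max_val = 0
Initialize: nums = [19, 17, 5, 2, 3, 8, 11, 9]
Entering loop: for elem in nums:

After execution: max_val = 19
19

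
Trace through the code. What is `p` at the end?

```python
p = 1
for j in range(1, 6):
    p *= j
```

Let's trace through this code step by step.

Initialize: p = 1
Entering loop: for j in range(1, 6):

After execution: p = 120
120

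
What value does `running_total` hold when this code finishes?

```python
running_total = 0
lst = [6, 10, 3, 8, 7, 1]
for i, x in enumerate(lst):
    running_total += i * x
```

Let's trace through this code step by step.

Initialize: running_total = 0
Initialize: lst = [6, 10, 3, 8, 7, 1]
Entering loop: for i, x in enumerate(lst):

After execution: running_total = 73
73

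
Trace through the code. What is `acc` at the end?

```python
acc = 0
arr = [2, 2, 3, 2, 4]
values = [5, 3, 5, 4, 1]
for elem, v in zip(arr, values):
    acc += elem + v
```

Let's trace through this code step by step.

Initialize: acc = 0
Initialize: arr = [2, 2, 3, 2, 4]
Initialize: values = [5, 3, 5, 4, 1]
Entering loop: for elem, v in zip(arr, values):

After execution: acc = 31
31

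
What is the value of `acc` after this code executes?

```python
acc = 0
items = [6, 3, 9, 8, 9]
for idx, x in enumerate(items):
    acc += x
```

Let's trace through this code step by step.

Initialize: acc = 0
Initialize: items = [6, 3, 9, 8, 9]
Entering loop: for idx, x in enumerate(items):

After execution: acc = 35
35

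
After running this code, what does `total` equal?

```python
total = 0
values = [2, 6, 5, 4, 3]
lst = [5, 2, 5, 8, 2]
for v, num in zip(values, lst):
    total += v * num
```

Let's trace through this code step by step.

Initialize: total = 0
Initialize: values = [2, 6, 5, 4, 3]
Initialize: lst = [5, 2, 5, 8, 2]
Entering loop: for v, num in zip(values, lst):

After execution: total = 85
85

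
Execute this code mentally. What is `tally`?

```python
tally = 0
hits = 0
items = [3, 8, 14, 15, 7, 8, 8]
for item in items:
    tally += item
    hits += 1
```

Let's trace through this code step by step.

Initialize: tally = 0
Initialize: hits = 0
Initialize: items = [3, 8, 14, 15, 7, 8, 8]
Entering loop: for item in items:

After execution: tally = 63
63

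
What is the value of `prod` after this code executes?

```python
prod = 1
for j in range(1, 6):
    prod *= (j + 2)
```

Let's trace through this code step by step.

Initialize: prod = 1
Entering loop: for j in range(1, 6):

After execution: prod = 2520
2520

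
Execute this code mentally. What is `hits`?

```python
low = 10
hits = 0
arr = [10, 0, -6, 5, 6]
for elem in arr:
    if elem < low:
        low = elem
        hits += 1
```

Let's trace through this code step by step.

Initialize: low = 10
Initialize: hits = 0
Initialize: arr = [10, 0, -6, 5, 6]
Entering loop: for elem in arr:

After execution: hits = 2
2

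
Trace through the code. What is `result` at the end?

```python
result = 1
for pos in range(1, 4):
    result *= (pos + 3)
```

Let's trace through this code step by step.

Initialize: result = 1
Entering loop: for pos in range(1, 4):

After execution: result = 120
120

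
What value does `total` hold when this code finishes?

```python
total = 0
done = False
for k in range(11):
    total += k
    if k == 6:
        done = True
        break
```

Let's trace through this code step by step.

Initialize: total = 0
Initialize: done = False
Entering loop: for k in range(11):

After execution: total = 21
21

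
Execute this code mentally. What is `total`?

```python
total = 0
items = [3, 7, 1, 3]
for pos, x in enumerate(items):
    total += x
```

Let's trace through this code step by step.

Initialize: total = 0
Initialize: items = [3, 7, 1, 3]
Entering loop: for pos, x in enumerate(items):

After execution: total = 14
14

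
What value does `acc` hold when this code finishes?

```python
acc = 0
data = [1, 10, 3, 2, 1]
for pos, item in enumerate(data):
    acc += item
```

Let's trace through this code step by step.

Initialize: acc = 0
Initialize: data = [1, 10, 3, 2, 1]
Entering loop: for pos, item in enumerate(data):

After execution: acc = 17
17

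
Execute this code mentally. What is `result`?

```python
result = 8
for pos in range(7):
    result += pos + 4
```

Let's trace through this code step by step.

Initialize: result = 8
Entering loop: for pos in range(7):

After execution: result = 57
57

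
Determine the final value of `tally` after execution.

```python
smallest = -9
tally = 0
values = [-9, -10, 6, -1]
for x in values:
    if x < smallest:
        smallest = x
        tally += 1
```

Let's trace through this code step by step.

Initialize: smallest = -9
Initialize: tally = 0
Initialize: values = [-9, -10, 6, -1]
Entering loop: for x in values:

After execution: tally = 1
1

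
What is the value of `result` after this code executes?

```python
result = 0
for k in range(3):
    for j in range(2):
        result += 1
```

Let's trace through this code step by step.

Initialize: result = 0
Entering loop: for k in range(3):

After execution: result = 6
6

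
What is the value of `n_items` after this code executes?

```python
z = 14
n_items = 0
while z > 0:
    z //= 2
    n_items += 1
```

Let's trace through this code step by step.

Initialize: z = 14
Initialize: n_items = 0
Entering loop: while z > 0:

After execution: n_items = 4
4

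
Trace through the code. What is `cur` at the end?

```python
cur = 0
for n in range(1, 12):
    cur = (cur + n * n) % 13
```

Let's trace through this code step by step.

Initialize: cur = 0
Entering loop: for n in range(1, 12):

After execution: cur = 12
12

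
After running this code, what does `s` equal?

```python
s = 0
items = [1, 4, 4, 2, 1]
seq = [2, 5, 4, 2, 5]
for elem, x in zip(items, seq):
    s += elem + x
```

Let's trace through this code step by step.

Initialize: s = 0
Initialize: items = [1, 4, 4, 2, 1]
Initialize: seq = [2, 5, 4, 2, 5]
Entering loop: for elem, x in zip(items, seq):

After execution: s = 30
30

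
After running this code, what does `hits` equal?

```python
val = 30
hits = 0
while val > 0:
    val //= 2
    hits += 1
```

Let's trace through this code step by step.

Initialize: val = 30
Initialize: hits = 0
Entering loop: while val > 0:

After execution: hits = 5
5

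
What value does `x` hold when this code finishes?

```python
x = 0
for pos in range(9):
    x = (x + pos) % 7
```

Let's trace through this code step by step.

Initialize: x = 0
Entering loop: for pos in range(9):

After execution: x = 1
1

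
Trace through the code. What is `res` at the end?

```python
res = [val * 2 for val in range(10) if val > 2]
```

Let's trace through this code step by step.

Initialize: res = [val * 2 for val in range(10) if val > 2]

After execution: res = [6, 8, 10, 12, 14, 16, 18]
[6, 8, 10, 12, 14, 16, 18]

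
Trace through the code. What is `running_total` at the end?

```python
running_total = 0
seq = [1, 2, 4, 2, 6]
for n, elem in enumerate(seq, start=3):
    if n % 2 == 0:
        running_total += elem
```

Let's trace through this code step by step.

Initialize: running_total = 0
Initialize: seq = [1, 2, 4, 2, 6]
Entering loop: for n, elem in enumerate(seq, start=3):

After execution: running_total = 4
4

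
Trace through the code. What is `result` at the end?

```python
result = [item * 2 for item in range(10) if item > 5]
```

Let's trace through this code step by step.

Initialize: result = [item * 2 for item in range(10) if item > 5]

After execution: result = [12, 14, 16, 18]
[12, 14, 16, 18]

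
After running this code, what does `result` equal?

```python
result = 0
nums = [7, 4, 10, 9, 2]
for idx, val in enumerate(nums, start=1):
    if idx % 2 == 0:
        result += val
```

Let's trace through this code step by step.

Initialize: result = 0
Initialize: nums = [7, 4, 10, 9, 2]
Entering loop: for idx, val in enumerate(nums, start=1):

After execution: result = 13
13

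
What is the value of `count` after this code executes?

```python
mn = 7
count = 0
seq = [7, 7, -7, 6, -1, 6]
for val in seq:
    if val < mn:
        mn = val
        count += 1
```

Let's trace through this code step by step.

Initialize: mn = 7
Initialize: count = 0
Initialize: seq = [7, 7, -7, 6, -1, 6]
Entering loop: for val in seq:

After execution: count = 1
1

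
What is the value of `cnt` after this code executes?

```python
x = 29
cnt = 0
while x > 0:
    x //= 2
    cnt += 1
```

Let's trace through this code step by step.

Initialize: x = 29
Initialize: cnt = 0
Entering loop: while x > 0:

After execution: cnt = 5
5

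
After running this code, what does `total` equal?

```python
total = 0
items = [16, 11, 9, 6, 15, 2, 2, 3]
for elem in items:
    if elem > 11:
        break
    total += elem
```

Let's trace through this code step by step.

Initialize: total = 0
Initialize: items = [16, 11, 9, 6, 15, 2, 2, 3]
Entering loop: for elem in items:

After execution: total = 0
0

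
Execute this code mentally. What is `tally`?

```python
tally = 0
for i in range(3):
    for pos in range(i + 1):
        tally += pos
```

Let's trace through this code step by step.

Initialize: tally = 0
Entering loop: for i in range(3):

After execution: tally = 4
4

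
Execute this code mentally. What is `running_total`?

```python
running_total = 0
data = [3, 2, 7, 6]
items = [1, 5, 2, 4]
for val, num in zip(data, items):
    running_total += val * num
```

Let's trace through this code step by step.

Initialize: running_total = 0
Initialize: data = [3, 2, 7, 6]
Initialize: items = [1, 5, 2, 4]
Entering loop: for val, num in zip(data, items):

After execution: running_total = 51
51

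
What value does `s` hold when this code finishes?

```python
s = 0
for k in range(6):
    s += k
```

Let's trace through this code step by step.

Initialize: s = 0
Entering loop: for k in range(6):

After execution: s = 15
15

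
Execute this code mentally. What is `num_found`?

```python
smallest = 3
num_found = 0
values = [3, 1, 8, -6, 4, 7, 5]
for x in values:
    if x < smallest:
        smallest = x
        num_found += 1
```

Let's trace through this code step by step.

Initialize: smallest = 3
Initialize: num_found = 0
Initialize: values = [3, 1, 8, -6, 4, 7, 5]
Entering loop: for x in values:

After execution: num_found = 2
2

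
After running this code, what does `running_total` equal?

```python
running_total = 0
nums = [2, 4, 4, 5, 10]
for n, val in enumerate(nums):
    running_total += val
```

Let's trace through this code step by step.

Initialize: running_total = 0
Initialize: nums = [2, 4, 4, 5, 10]
Entering loop: for n, val in enumerate(nums):

After execution: running_total = 25
25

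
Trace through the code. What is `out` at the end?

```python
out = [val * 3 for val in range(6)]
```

Let's trace through this code step by step.

Initialize: out = [val * 3 for val in range(6)]

After execution: out = [0, 3, 6, 9, 12, 15]
[0, 3, 6, 9, 12, 15]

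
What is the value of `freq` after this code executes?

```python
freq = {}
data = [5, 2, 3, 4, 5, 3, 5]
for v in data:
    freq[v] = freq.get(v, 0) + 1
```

Let's trace through this code step by step.

Initialize: freq = {}
Initialize: data = [5, 2, 3, 4, 5, 3, 5]
Entering loop: for v in data:

After execution: freq = {5: 3, 2: 1, 3: 2, 4: 1}
{5: 3, 2: 1, 3: 2, 4: 1}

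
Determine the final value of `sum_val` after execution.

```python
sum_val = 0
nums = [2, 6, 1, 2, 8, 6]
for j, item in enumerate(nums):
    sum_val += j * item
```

Let's trace through this code step by step.

Initialize: sum_val = 0
Initialize: nums = [2, 6, 1, 2, 8, 6]
Entering loop: for j, item in enumerate(nums):

After execution: sum_val = 76
76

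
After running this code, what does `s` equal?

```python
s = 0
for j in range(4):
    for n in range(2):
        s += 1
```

Let's trace through this code step by step.

Initialize: s = 0
Entering loop: for j in range(4):

After execution: s = 8
8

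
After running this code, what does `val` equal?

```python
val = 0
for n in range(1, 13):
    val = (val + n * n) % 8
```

Let's trace through this code step by step.

Initialize: val = 0
Entering loop: for n in range(1, 13):

After execution: val = 2
2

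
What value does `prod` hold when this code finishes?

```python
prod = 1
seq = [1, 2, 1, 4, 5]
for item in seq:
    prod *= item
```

Let's trace through this code step by step.

Initialize: prod = 1
Initialize: seq = [1, 2, 1, 4, 5]
Entering loop: for item in seq:

After execution: prod = 40
40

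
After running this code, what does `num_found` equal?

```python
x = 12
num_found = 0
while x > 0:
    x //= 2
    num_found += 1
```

Let's trace through this code step by step.

Initialize: x = 12
Initialize: num_found = 0
Entering loop: while x > 0:

After execution: num_found = 4
4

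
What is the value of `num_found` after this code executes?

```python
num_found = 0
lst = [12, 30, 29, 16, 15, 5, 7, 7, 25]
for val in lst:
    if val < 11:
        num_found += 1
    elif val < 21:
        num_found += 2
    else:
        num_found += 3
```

Let's trace through this code step by step.

Initialize: num_found = 0
Initialize: lst = [12, 30, 29, 16, 15, 5, 7, 7, 25]
Entering loop: for val in lst:

After execution: num_found = 18
18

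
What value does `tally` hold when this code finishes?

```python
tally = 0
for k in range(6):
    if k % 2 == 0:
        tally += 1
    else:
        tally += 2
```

Let's trace through this code step by step.

Initialize: tally = 0
Entering loop: for k in range(6):

After execution: tally = 9
9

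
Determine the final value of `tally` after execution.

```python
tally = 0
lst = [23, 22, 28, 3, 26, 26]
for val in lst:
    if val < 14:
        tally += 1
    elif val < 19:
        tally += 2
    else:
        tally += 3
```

Let's trace through this code step by step.

Initialize: tally = 0
Initialize: lst = [23, 22, 28, 3, 26, 26]
Entering loop: for val in lst:

After execution: tally = 16
16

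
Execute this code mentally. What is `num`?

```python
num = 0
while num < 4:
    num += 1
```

Let's trace through this code step by step.

Initialize: num = 0
Entering loop: while num < 4:

After execution: num = 4
4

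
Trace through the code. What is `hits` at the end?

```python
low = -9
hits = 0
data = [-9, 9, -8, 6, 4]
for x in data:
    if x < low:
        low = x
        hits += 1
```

Let's trace through this code step by step.

Initialize: low = -9
Initialize: hits = 0
Initialize: data = [-9, 9, -8, 6, 4]
Entering loop: for x in data:

After execution: hits = 0
0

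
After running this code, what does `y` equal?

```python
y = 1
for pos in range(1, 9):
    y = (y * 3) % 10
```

Let's trace through this code step by step.

Initialize: y = 1
Entering loop: for pos in range(1, 9):

After execution: y = 1
1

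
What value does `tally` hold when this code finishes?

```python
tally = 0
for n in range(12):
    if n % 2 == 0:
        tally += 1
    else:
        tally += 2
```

Let's trace through this code step by step.

Initialize: tally = 0
Entering loop: for n in range(12):

After execution: tally = 18
18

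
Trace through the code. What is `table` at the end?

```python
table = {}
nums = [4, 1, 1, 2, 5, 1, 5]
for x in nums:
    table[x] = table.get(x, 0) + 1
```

Let's trace through this code step by step.

Initialize: table = {}
Initialize: nums = [4, 1, 1, 2, 5, 1, 5]
Entering loop: for x in nums:

After execution: table = {4: 1, 1: 3, 2: 1, 5: 2}
{4: 1, 1: 3, 2: 1, 5: 2}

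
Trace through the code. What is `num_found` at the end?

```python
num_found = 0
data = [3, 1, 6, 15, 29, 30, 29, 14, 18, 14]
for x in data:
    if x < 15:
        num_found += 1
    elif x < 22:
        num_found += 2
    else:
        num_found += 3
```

Let's trace through this code step by step.

Initialize: num_found = 0
Initialize: data = [3, 1, 6, 15, 29, 30, 29, 14, 18, 14]
Entering loop: for x in data:

After execution: num_found = 18
18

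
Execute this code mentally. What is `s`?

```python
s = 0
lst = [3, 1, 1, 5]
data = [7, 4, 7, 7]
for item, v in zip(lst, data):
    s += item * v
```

Let's trace through this code step by step.

Initialize: s = 0
Initialize: lst = [3, 1, 1, 5]
Initialize: data = [7, 4, 7, 7]
Entering loop: for item, v in zip(lst, data):

After execution: s = 67
67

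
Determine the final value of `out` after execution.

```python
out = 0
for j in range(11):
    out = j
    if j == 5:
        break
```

Let's trace through this code step by step.

Initialize: out = 0
Entering loop: for j in range(11):

After execution: out = 5
5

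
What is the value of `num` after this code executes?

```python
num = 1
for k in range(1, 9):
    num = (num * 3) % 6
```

Let's trace through this code step by step.

Initialize: num = 1
Entering loop: for k in range(1, 9):

After execution: num = 3
3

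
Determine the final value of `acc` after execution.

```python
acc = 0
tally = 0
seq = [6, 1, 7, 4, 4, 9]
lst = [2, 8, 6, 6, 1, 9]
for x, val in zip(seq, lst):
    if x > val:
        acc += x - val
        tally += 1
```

Let's trace through this code step by step.

Initialize: acc = 0
Initialize: tally = 0
Initialize: seq = [6, 1, 7, 4, 4, 9]
Initialize: lst = [2, 8, 6, 6, 1, 9]
Entering loop: for x, val in zip(seq, lst):

After execution: acc = 8
8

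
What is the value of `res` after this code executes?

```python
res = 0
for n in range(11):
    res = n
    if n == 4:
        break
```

Let's trace through this code step by step.

Initialize: res = 0
Entering loop: for n in range(11):

After execution: res = 4
4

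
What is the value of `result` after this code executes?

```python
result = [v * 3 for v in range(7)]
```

Let's trace through this code step by step.

Initialize: result = [v * 3 for v in range(7)]

After execution: result = [0, 3, 6, 9, 12, 15, 18]
[0, 3, 6, 9, 12, 15, 18]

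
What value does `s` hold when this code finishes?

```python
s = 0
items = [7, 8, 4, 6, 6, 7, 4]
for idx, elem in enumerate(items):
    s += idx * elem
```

Let's trace through this code step by step.

Initialize: s = 0
Initialize: items = [7, 8, 4, 6, 6, 7, 4]
Entering loop: for idx, elem in enumerate(items):

After execution: s = 117
117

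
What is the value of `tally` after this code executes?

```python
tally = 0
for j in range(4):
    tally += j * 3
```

Let's trace through this code step by step.

Initialize: tally = 0
Entering loop: for j in range(4):

After execution: tally = 18
18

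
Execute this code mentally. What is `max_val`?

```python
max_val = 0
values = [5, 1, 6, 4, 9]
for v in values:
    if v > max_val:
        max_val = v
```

Let's trace through this code step by step.

Initialize: max_val = 0
Initialize: values = [5, 1, 6, 4, 9]
Entering loop: for v in values:

After execution: max_val = 9
9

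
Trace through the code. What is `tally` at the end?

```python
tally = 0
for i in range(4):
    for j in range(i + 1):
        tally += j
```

Let's trace through this code step by step.

Initialize: tally = 0
Entering loop: for i in range(4):

After execution: tally = 10
10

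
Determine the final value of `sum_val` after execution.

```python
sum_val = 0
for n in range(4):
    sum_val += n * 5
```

Let's trace through this code step by step.

Initialize: sum_val = 0
Entering loop: for n in range(4):

After execution: sum_val = 30
30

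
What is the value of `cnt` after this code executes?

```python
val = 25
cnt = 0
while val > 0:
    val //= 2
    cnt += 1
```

Let's trace through this code step by step.

Initialize: val = 25
Initialize: cnt = 0
Entering loop: while val > 0:

After execution: cnt = 5
5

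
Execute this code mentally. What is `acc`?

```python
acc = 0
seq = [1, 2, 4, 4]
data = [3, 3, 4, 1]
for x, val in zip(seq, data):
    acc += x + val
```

Let's trace through this code step by step.

Initialize: acc = 0
Initialize: seq = [1, 2, 4, 4]
Initialize: data = [3, 3, 4, 1]
Entering loop: for x, val in zip(seq, data):

After execution: acc = 22
22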